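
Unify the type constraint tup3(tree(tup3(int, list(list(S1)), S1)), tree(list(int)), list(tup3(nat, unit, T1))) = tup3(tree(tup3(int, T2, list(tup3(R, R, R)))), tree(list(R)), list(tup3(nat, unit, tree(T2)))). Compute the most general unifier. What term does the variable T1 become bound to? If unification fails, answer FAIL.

Decompose tup3/3: tree(tup3(int, list(list(S1)), S1)) = tree(tup3(int, T2, list(tup3(R, R, R)))),  tree(list(int)) = tree(list(R)),  list(tup3(nat, unit, T1)) = list(tup3(nat, unit, tree(T2))).
Decompose tree/1: tup3(int, list(list(S1)), S1) = tup3(int, T2, list(tup3(R, R, R))).
Decompose tup3/3: int = int,  list(list(S1)) = T2,  S1 = list(tup3(R, R, R)).
Delete trivial equation int = int.
Bind T2 := list(list(S1)); substituting into the one remaining equation that mentions T2 gives: list(tup3(nat, unit, T1)) = list(tup3(nat, unit, tree(list(list(S1))))).
Bind S1 := list(tup3(R, R, R)); substituting into the one remaining equation that mentions S1 gives: list(tup3(nat, unit, T1)) = list(tup3(nat, unit, tree(list(list(list(tup3(R, R, R))))))). Substituting into the earlier binding gives T2 := list(list(list(tup3(R, R, R)))).
Decompose tree/1: list(int) = list(R).
Decompose list/1: int = R.
Bind R := int; substituting into the remaining equation gives: list(tup3(nat, unit, T1)) = list(tup3(nat, unit, tree(list(list(list(tup3(int, int, int))))))). Substituting into the earlier bindings gives T2 := list(list(list(tup3(int, int, int)))), S1 := list(tup3(int, int, int)).
Decompose list/1: tup3(nat, unit, T1) = tup3(nat, unit, tree(list(list(list(tup3(int, int, int)))))).
Decompose tup3/3: nat = nat,  unit = unit,  T1 = tree(list(list(list(tup3(int, int, int))))).
Delete trivial equation nat = nat.
Delete trivial equation unit = unit.
Bind T1 := tree(list(list(list(tup3(int, int, int))))).
MGU = { T2 -> list(list(list(tup3(int, int, int)))), S1 -> list(tup3(int, int, int)), R -> int, T1 -> tree(list(list(list(tup3(int, int, int))))) }, so T1 -> tree(list(list(list(tup3(int, int, int))))).

tree(list(list(list(tup3(int, int, int)))))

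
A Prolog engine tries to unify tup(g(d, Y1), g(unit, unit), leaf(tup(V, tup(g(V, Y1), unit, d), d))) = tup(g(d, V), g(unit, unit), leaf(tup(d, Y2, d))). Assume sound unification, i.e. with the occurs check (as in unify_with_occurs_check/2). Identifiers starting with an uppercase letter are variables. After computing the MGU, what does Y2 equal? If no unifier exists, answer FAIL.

Decompose tup/3: g(d, Y1) = g(d, V),  g(unit, unit) = g(unit, unit),  leaf(tup(V, tup(g(V, Y1), unit, d), d)) = leaf(tup(d, Y2, d)).
Decompose g/2: d = d,  Y1 = V.
Delete trivial equation d = d.
Bind Y1 := V; substituting into the one remaining equation that mentions Y1 gives: leaf(tup(V, tup(g(V, V), unit, d), d)) = leaf(tup(d, Y2, d)).
Delete trivial equation g(unit, unit) = g(unit, unit).
Decompose leaf/1: tup(V, tup(g(V, V), unit, d), d) = tup(d, Y2, d).
Decompose tup/3: V = d,  tup(g(V, V), unit, d) = Y2,  d = d.
Bind V := d; substituting into the one remaining equation that mentions V gives: tup(g(d, d), unit, d) = Y2. Substituting into the earlier binding gives Y1 := d.
Bind Y2 := tup(g(d, d), unit, d); no other remaining equation mentions Y2.
Delete trivial equation d = d.
MGU = { Y1 = d, V = d, Y2 = tup(g(d, d), unit, d) }, so Y2 = tup(g(d, d), unit, d).

tup(g(d, d), unit, d)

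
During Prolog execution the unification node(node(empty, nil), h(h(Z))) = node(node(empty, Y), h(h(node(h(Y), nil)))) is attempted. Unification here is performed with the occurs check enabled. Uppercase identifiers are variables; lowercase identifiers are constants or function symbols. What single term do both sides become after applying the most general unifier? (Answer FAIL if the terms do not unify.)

node(node(empty, nil), h(h(node(h(nil), nil))))

Decompose node/2: node(empty, nil) = node(empty, Y),  h(h(Z)) = h(h(node(h(Y), nil))).
Decompose node/2: empty = empty,  nil = Y.
Delete trivial equation empty = empty.
Bind Y := nil; substituting into the remaining equation gives: h(h(Z)) = h(h(node(h(nil), nil))).
Decompose h/1: h(Z) = h(node(h(nil), nil)).
Decompose h/1: Z = node(h(nil), nil).
Bind Z := node(h(nil), nil).
Applying the MGU to either side gives node(node(empty, nil), h(h(node(h(nil), nil)))).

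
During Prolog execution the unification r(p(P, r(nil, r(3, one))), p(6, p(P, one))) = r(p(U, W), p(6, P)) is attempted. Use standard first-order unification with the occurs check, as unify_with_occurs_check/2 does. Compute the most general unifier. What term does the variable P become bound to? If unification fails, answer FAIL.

Decompose r/2: p(P, r(nil, r(3, one))) = p(U, W),  p(6, p(P, one)) = p(6, P).
Decompose p/2: P = U,  r(nil, r(3, one)) = W.
Bind P := U; substituting into the one remaining equation that mentions P gives: p(6, p(U, one)) = p(6, U).
Bind W := r(nil, r(3, one)); no other remaining equation mentions W.
Decompose p/2: 6 = 6,  p(U, one) = U.
Delete trivial equation 6 = 6.
Occurs check fails: U occurs in p(U, one); the equation U = p(U, one) has no finite solution.

FAIL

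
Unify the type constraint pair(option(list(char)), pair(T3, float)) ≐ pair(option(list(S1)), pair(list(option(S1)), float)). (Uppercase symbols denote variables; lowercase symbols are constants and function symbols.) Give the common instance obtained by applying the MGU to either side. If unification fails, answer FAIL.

Decompose pair/2: option(list(char)) ≐ option(list(S1)),  pair(T3, float) ≐ pair(list(option(S1)), float).
Decompose option/1: list(char) ≐ list(S1).
Decompose list/1: char ≐ S1.
Bind S1 := char; substituting into the remaining equation gives: pair(T3, float) ≐ pair(list(option(char)), float).
Decompose pair/2: T3 ≐ list(option(char)),  float ≐ float.
Bind T3 := list(option(char)); no other remaining equation mentions T3.
Delete trivial equation float ≐ float.
Applying the MGU to either side gives pair(option(list(char)), pair(list(option(char)), float)).

pair(option(list(char)), pair(list(option(char)), float))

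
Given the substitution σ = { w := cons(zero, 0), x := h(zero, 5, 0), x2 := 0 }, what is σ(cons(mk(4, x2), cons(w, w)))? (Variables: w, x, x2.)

cons(mk(4, 0), cons(cons(zero, 0), cons(zero, 0)))

Replace each occurrence of w with cons(zero, 0).
Replace each occurrence of x2 with 0.
Result: cons(mk(4, 0), cons(cons(zero, 0), cons(zero, 0))).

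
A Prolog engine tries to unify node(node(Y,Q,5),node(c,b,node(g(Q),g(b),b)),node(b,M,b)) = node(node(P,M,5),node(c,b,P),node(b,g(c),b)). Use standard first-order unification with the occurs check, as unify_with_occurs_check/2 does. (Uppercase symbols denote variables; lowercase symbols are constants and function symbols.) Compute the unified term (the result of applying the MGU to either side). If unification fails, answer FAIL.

node(node(node(g(g(c)),g(b),b),g(c),5),node(c,b,node(g(g(c)),g(b),b)),node(b,g(c),b))

Decompose node/3: node(Y,Q,5) = node(P,M,5),  node(c,b,node(g(Q),g(b),b)) = node(c,b,P),  node(b,M,b) = node(b,g(c),b).
Decompose node/3: Y = P,  Q = M,  5 = 5.
Bind Y := P; no other remaining equation mentions Y.
Bind Q := M; substituting into the one remaining equation that mentions Q gives: node(c,b,node(g(M),g(b),b)) = node(c,b,P).
Delete trivial equation 5 = 5.
Decompose node/3: c = c,  b = b,  node(g(M),g(b),b) = P.
Delete trivial equation c = c.
Delete trivial equation b = b.
Bind P := node(g(M),g(b),b); no other remaining equation mentions P. Substituting into the earlier binding gives Y := node(g(M),g(b),b).
Decompose node/3: b = b,  M = g(c),  b = b.
Delete trivial equation b = b.
Bind M := g(c); no other remaining equation mentions M. Substituting into the earlier bindings gives Y := node(g(g(c)),g(b),b), Q := g(c), P := node(g(g(c)),g(b),b).
Delete trivial equation b = b.
Applying the MGU to either side gives node(node(node(g(g(c)),g(b),b),g(c),5),node(c,b,node(g(g(c)),g(b),b)),node(b,g(c),b)).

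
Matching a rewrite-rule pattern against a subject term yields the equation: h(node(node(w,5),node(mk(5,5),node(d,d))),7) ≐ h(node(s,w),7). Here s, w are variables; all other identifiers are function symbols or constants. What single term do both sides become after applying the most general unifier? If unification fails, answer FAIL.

Decompose h/2: node(node(w,5),node(mk(5,5),node(d,d))) ≐ node(s,w),  7 ≐ 7.
Decompose node/2: node(w,5) ≐ s,  node(mk(5,5),node(d,d)) ≐ w.
Bind s := node(w,5); no other remaining equation mentions s.
Bind w := node(mk(5,5),node(d,d)); no other remaining equation mentions w. Substituting into the earlier binding gives s := node(node(mk(5,5),node(d,d)),5).
Delete trivial equation 7 ≐ 7.
Applying the MGU to either side gives h(node(node(node(mk(5,5),node(d,d)),5),node(mk(5,5),node(d,d))),7).

h(node(node(node(mk(5,5),node(d,d)),5),node(mk(5,5),node(d,d))),7)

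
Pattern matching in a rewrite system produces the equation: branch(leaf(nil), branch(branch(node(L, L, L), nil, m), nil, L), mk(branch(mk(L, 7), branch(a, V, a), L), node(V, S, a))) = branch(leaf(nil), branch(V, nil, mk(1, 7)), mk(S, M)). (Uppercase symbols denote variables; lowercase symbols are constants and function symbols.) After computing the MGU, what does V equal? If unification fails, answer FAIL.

Decompose branch/3: leaf(nil) = leaf(nil),  branch(branch(node(L, L, L), nil, m), nil, L) = branch(V, nil, mk(1, 7)),  mk(branch(mk(L, 7), branch(a, V, a), L), node(V, S, a)) = mk(S, M).
Delete trivial equation leaf(nil) = leaf(nil).
Decompose branch/3: branch(node(L, L, L), nil, m) = V,  nil = nil,  L = mk(1, 7).
Bind V := branch(node(L, L, L), nil, m); substituting into the one remaining equation that mentions V gives: mk(branch(mk(L, 7), branch(a, branch(node(L, L, L), nil, m), a), L), node(branch(node(L, L, L), nil, m), S, a)) = mk(S, M).
Delete trivial equation nil = nil.
Bind L := mk(1, 7); substituting into the remaining equation gives: mk(branch(mk(mk(1, 7), 7), branch(a, branch(node(mk(1, 7), mk(1, 7), mk(1, 7)), nil, m), a), mk(1, 7)), node(branch(node(mk(1, 7), mk(1, 7), mk(1, 7)), nil, m), S, a)) = mk(S, M). Substituting into the earlier binding gives V := branch(node(mk(1, 7), mk(1, 7), mk(1, 7)), nil, m).
Decompose mk/2: branch(mk(mk(1, 7), 7), branch(a, branch(node(mk(1, 7), mk(1, 7), mk(1, 7)), nil, m), a), mk(1, 7)) = S,  node(branch(node(mk(1, 7), mk(1, 7), mk(1, 7)), nil, m), S, a) = M.
Bind S := branch(mk(mk(1, 7), 7), branch(a, branch(node(mk(1, 7), mk(1, 7), mk(1, 7)), nil, m), a), mk(1, 7)); substituting into the remaining equation gives: node(branch(node(mk(1, 7), mk(1, 7), mk(1, 7)), nil, m), branch(mk(mk(1, 7), 7), branch(a, branch(node(mk(1, 7), mk(1, 7), mk(1, 7)), nil, m), a), mk(1, 7)), a) = M.
Bind M := node(branch(node(mk(1, 7), mk(1, 7), mk(1, 7)), nil, m), branch(mk(mk(1, 7), 7), branch(a, branch(node(mk(1, 7), mk(1, 7), mk(1, 7)), nil, m), a), mk(1, 7)), a).
MGU = { V := branch(node(mk(1, 7), mk(1, 7), mk(1, 7)), nil, m), L := mk(1, 7), S := branch(mk(mk(1, 7), 7), branch(a, branch(node(mk(1, 7), mk(1, 7), mk(1, 7)), nil, m), a), mk(1, 7)), M := node(branch(node(mk(1, 7), mk(1, 7), mk(1, 7)), nil, m), branch(mk(mk(1, 7), 7), branch(a, branch(node(mk(1, 7), mk(1, 7), mk(1, 7)), nil, m), a), mk(1, 7)), a) }, so V := branch(node(mk(1, 7), mk(1, 7), mk(1, 7)), nil, m).

branch(node(mk(1, 7), mk(1, 7), mk(1, 7)), nil, m)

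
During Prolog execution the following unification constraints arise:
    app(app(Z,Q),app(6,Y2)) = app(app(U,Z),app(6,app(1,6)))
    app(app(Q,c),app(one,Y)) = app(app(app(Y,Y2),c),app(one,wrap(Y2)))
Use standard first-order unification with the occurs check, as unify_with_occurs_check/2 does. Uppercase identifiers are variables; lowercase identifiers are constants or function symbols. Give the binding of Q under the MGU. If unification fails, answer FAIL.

Decompose app/2: app(Z,Q) = app(U,Z),  app(6,Y2) = app(6,app(1,6)).
Decompose app/2: Z = U,  Q = Z.
Bind Z := U; substituting into the one remaining equation that mentions Z gives: Q = U.
Bind Q := U; substituting into the one remaining equation that mentions Q gives: app(app(U,c),app(one,Y)) = app(app(app(Y,Y2),c),app(one,wrap(Y2))).
Decompose app/2: 6 = 6,  Y2 = app(1,6).
Delete trivial equation 6 = 6.
Bind Y2 := app(1,6); substituting into the remaining equation gives: app(app(U,c),app(one,Y)) = app(app(app(Y,app(1,6)),c),app(one,wrap(app(1,6)))).
Decompose app/2: app(U,c) = app(app(Y,app(1,6)),c),  app(one,Y) = app(one,wrap(app(1,6))).
Decompose app/2: U = app(Y,app(1,6)),  c = c.
Bind U := app(Y,app(1,6)); no other remaining equation mentions U. Substituting into the earlier bindings gives Z := app(Y,app(1,6)), Q := app(Y,app(1,6)).
Delete trivial equation c = c.
Decompose app/2: one = one,  Y = wrap(app(1,6)).
Delete trivial equation one = one.
Bind Y := wrap(app(1,6)). Substituting into the earlier bindings gives Z := app(wrap(app(1,6)),app(1,6)), Q := app(wrap(app(1,6)),app(1,6)), U := app(wrap(app(1,6)),app(1,6)).
MGU = { Z ↦ app(wrap(app(1,6)),app(1,6)), Q ↦ app(wrap(app(1,6)),app(1,6)), Y2 ↦ app(1,6), U ↦ app(wrap(app(1,6)),app(1,6)), Y ↦ wrap(app(1,6)) }, so Q ↦ app(wrap(app(1,6)),app(1,6)).

app(wrap(app(1,6)),app(1,6))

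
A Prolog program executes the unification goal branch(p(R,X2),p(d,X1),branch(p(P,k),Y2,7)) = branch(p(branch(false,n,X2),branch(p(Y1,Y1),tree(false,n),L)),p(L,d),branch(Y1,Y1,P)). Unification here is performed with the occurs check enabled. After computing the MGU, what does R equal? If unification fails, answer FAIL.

branch(false,n,branch(p(p(7,k),p(7,k)),tree(false,n),d))

Decompose branch/3: p(R,X2) = p(branch(false,n,X2),branch(p(Y1,Y1),tree(false,n),L)),  p(d,X1) = p(L,d),  branch(p(P,k),Y2,7) = branch(Y1,Y1,P).
Decompose p/2: R = branch(false,n,X2),  X2 = branch(p(Y1,Y1),tree(false,n),L).
Bind R := branch(false,n,X2); no other remaining equation mentions R.
Bind X2 := branch(p(Y1,Y1),tree(false,n),L); no other remaining equation mentions X2. Substituting into the earlier binding gives R := branch(false,n,branch(p(Y1,Y1),tree(false,n),L)).
Decompose p/2: d = L,  X1 = d.
Bind L := d; no other remaining equation mentions L. Substituting into the earlier bindings gives R := branch(false,n,branch(p(Y1,Y1),tree(false,n),d)), X2 := branch(p(Y1,Y1),tree(false,n),d).
Bind X1 := d; no other remaining equation mentions X1.
Decompose branch/3: p(P,k) = Y1,  Y2 = Y1,  7 = P.
Bind Y1 := p(P,k); substituting into the one remaining equation that mentions Y1 gives: Y2 = p(P,k). Substituting into the earlier bindings gives R := branch(false,n,branch(p(p(P,k),p(P,k)),tree(false,n),d)), X2 := branch(p(p(P,k),p(P,k)),tree(false,n),d).
Bind Y2 := p(P,k); no other remaining equation mentions Y2.
Bind P := 7. Substituting into the earlier bindings gives R := branch(false,n,branch(p(p(7,k),p(7,k)),tree(false,n),d)), X2 := branch(p(p(7,k),p(7,k)),tree(false,n),d), Y1 := p(7,k), Y2 := p(7,k).
MGU = { R = branch(false,n,branch(p(p(7,k),p(7,k)),tree(false,n),d)), X2 = branch(p(p(7,k),p(7,k)),tree(false,n),d), L = d, X1 = d, Y1 = p(7,k), Y2 = p(7,k), P = 7 }, so R = branch(false,n,branch(p(p(7,k),p(7,k)),tree(false,n),d)).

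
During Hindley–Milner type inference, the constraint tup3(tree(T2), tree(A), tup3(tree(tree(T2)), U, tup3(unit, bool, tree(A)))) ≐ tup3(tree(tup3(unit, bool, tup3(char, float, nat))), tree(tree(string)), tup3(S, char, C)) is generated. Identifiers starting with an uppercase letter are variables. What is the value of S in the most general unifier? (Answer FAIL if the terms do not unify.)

Decompose tup3/3: tree(T2) ≐ tree(tup3(unit, bool, tup3(char, float, nat))),  tree(A) ≐ tree(tree(string)),  tup3(tree(tree(T2)), U, tup3(unit, bool, tree(A))) ≐ tup3(S, char, C).
Decompose tree/1: T2 ≐ tup3(unit, bool, tup3(char, float, nat)).
Bind T2 := tup3(unit, bool, tup3(char, float, nat)); substituting into the one remaining equation that mentions T2 gives: tup3(tree(tree(tup3(unit, bool, tup3(char, float, nat)))), U, tup3(unit, bool, tree(A))) ≐ tup3(S, char, C).
Decompose tree/1: A ≐ tree(string).
Bind A := tree(string); substituting into the remaining equation gives: tup3(tree(tree(tup3(unit, bool, tup3(char, float, nat)))), U, tup3(unit, bool, tree(tree(string)))) ≐ tup3(S, char, C).
Decompose tup3/3: tree(tree(tup3(unit, bool, tup3(char, float, nat)))) ≐ S,  U ≐ char,  tup3(unit, bool, tree(tree(string))) ≐ C.
Bind S := tree(tree(tup3(unit, bool, tup3(char, float, nat)))); no other remaining equation mentions S.
Bind U := char; no other remaining equation mentions U.
Bind C := tup3(unit, bool, tree(tree(string))).
MGU = { T2 := tup3(unit, bool, tup3(char, float, nat)), A := tree(string), S := tree(tree(tup3(unit, bool, tup3(char, float, nat)))), U := char, C := tup3(unit, bool, tree(tree(string))) }, so S := tree(tree(tup3(unit, bool, tup3(char, float, nat)))).

tree(tree(tup3(unit, bool, tup3(char, float, nat))))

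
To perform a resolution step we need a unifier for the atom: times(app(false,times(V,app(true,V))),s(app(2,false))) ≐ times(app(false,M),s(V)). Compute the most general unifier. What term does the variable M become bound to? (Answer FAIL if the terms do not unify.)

Decompose times/2: app(false,times(V,app(true,V))) ≐ app(false,M),  s(app(2,false)) ≐ s(V).
Decompose app/2: false ≐ false,  times(V,app(true,V)) ≐ M.
Delete trivial equation false ≐ false.
Bind M := times(V,app(true,V)); no other remaining equation mentions M.
Decompose s/1: app(2,false) ≐ V.
Bind V := app(2,false). Substituting into the earlier binding gives M := times(app(2,false),app(true,app(2,false))).
MGU = { M ↦ times(app(2,false),app(true,app(2,false))), V ↦ app(2,false) }, so M ↦ times(app(2,false),app(true,app(2,false))).

times(app(2,false),app(true,app(2,false)))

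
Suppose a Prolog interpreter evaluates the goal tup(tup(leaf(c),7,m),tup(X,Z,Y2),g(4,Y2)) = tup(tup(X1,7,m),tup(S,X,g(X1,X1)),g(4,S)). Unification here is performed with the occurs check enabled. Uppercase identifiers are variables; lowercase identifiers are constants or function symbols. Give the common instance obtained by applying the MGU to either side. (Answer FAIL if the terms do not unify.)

Decompose tup/3: tup(leaf(c),7,m) = tup(X1,7,m),  tup(X,Z,Y2) = tup(S,X,g(X1,X1)),  g(4,Y2) = g(4,S).
Decompose tup/3: leaf(c) = X1,  7 = 7,  m = m.
Bind X1 := leaf(c); substituting into the one remaining equation that mentions X1 gives: tup(X,Z,Y2) = tup(S,X,g(leaf(c),leaf(c))).
Delete trivial equation 7 = 7.
Delete trivial equation m = m.
Decompose tup/3: X = S,  Z = X,  Y2 = g(leaf(c),leaf(c)).
Bind X := S; substituting into the one remaining equation that mentions X gives: Z = S.
Bind Z := S; no other remaining equation mentions Z.
Bind Y2 := g(leaf(c),leaf(c)); substituting into the remaining equation gives: g(4,g(leaf(c),leaf(c))) = g(4,S).
Decompose g/2: 4 = 4,  g(leaf(c),leaf(c)) = S.
Delete trivial equation 4 = 4.
Bind S := g(leaf(c),leaf(c)). Substituting into the earlier bindings gives X := g(leaf(c),leaf(c)), Z := g(leaf(c),leaf(c)).
Applying the MGU to either side gives tup(tup(leaf(c),7,m),tup(g(leaf(c),leaf(c)),g(leaf(c),leaf(c)),g(leaf(c),leaf(c))),g(4,g(leaf(c),leaf(c)))).

tup(tup(leaf(c),7,m),tup(g(leaf(c),leaf(c)),g(leaf(c),leaf(c)),g(leaf(c),leaf(c))),g(4,g(leaf(c),leaf(c))))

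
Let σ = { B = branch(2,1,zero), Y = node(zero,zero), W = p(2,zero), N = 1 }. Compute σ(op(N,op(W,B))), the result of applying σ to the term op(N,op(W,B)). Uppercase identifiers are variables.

op(1,op(p(2,zero),branch(2,1,zero)))

Replace each occurrence of B with branch(2,1,zero).
Replace each occurrence of W with p(2,zero).
Replace each occurrence of N with 1.
Result: op(1,op(p(2,zero),branch(2,1,zero))).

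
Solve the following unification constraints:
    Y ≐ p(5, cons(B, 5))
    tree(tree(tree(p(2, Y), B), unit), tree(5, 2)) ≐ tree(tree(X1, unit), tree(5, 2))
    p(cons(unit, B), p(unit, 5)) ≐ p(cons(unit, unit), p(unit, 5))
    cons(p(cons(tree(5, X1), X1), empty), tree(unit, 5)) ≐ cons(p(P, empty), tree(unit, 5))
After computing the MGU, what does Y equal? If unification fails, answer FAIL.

Bind Y := p(5, cons(B, 5)); substituting into the one remaining equation that mentions Y gives: tree(tree(tree(p(2, p(5, cons(B, 5))), B), unit), tree(5, 2)) ≐ tree(tree(X1, unit), tree(5, 2)).
Decompose tree/2: tree(tree(p(2, p(5, cons(B, 5))), B), unit) ≐ tree(X1, unit),  tree(5, 2) ≐ tree(5, 2).
Decompose tree/2: tree(p(2, p(5, cons(B, 5))), B) ≐ X1,  unit ≐ unit.
Bind X1 := tree(p(2, p(5, cons(B, 5))), B); substituting into the one remaining equation that mentions X1 gives: cons(p(cons(tree(5, tree(p(2, p(5, cons(B, 5))), B)), tree(p(2, p(5, cons(B, 5))), B)), empty), tree(unit, 5)) ≐ cons(p(P, empty), tree(unit, 5)).
Delete trivial equation unit ≐ unit.
Delete trivial equation tree(5, 2) ≐ tree(5, 2).
Decompose p/2: cons(unit, B) ≐ cons(unit, unit),  p(unit, 5) ≐ p(unit, 5).
Decompose cons/2: unit ≐ unit,  B ≐ unit.
Delete trivial equation unit ≐ unit.
Bind B := unit; substituting into the one remaining equation that mentions B gives: cons(p(cons(tree(5, tree(p(2, p(5, cons(unit, 5))), unit)), tree(p(2, p(5, cons(unit, 5))), unit)), empty), tree(unit, 5)) ≐ cons(p(P, empty), tree(unit, 5)). Substituting into the earlier bindings gives Y := p(5, cons(unit, 5)), X1 := tree(p(2, p(5, cons(unit, 5))), unit).
Delete trivial equation p(unit, 5) ≐ p(unit, 5).
Decompose cons/2: p(cons(tree(5, tree(p(2, p(5, cons(unit, 5))), unit)), tree(p(2, p(5, cons(unit, 5))), unit)), empty) ≐ p(P, empty),  tree(unit, 5) ≐ tree(unit, 5).
Decompose p/2: cons(tree(5, tree(p(2, p(5, cons(unit, 5))), unit)), tree(p(2, p(5, cons(unit, 5))), unit)) ≐ P,  empty ≐ empty.
Bind P := cons(tree(5, tree(p(2, p(5, cons(unit, 5))), unit)), tree(p(2, p(5, cons(unit, 5))), unit)); no other remaining equation mentions P.
Delete trivial equation empty ≐ empty.
Delete trivial equation tree(unit, 5) ≐ tree(unit, 5).
MGU = { Y ↦ p(5, cons(unit, 5)), X1 ↦ tree(p(2, p(5, cons(unit, 5))), unit), B ↦ unit, P ↦ cons(tree(5, tree(p(2, p(5, cons(unit, 5))), unit)), tree(p(2, p(5, cons(unit, 5))), unit)) }, so Y ↦ p(5, cons(unit, 5)).

p(5, cons(unit, 5))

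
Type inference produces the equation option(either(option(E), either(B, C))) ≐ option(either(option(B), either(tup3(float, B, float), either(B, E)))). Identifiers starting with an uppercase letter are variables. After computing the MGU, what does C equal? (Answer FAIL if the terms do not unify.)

FAIL

Decompose option/1: either(option(E), either(B, C)) ≐ either(option(B), either(tup3(float, B, float), either(B, E))).
Decompose either/2: option(E) ≐ option(B),  either(B, C) ≐ either(tup3(float, B, float), either(B, E)).
Decompose option/1: E ≐ B.
Bind E := B; substituting into the remaining equation gives: either(B, C) ≐ either(tup3(float, B, float), either(B, B)).
Decompose either/2: B ≐ tup3(float, B, float),  C ≐ either(B, B).
Occurs check fails: B occurs in tup3(float, B, float); the equation B ≐ tup3(float, B, float) has no finite solution.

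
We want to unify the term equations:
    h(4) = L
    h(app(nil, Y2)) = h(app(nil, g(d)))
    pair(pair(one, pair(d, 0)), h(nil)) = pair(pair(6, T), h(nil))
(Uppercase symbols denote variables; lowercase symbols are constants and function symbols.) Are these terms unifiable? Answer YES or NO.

NO

Bind L := h(4); no other remaining equation mentions L.
Decompose h/1: app(nil, Y2) = app(nil, g(d)).
Decompose app/2: nil = nil,  Y2 = g(d).
Delete trivial equation nil = nil.
Bind Y2 := g(d); no other remaining equation mentions Y2.
Decompose pair/2: pair(one, pair(d, 0)) = pair(6, T),  h(nil) = h(nil).
Decompose pair/2: one = 6,  pair(d, 0) = T.
Clash: constants one and 6 differ; no unifier exists.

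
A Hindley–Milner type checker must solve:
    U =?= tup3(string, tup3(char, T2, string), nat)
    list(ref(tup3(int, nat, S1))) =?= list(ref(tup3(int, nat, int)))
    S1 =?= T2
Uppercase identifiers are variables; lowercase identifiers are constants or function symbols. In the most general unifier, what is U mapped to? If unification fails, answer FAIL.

Bind U := tup3(string, tup3(char, T2, string), nat); no other remaining equation mentions U.
Decompose list/1: ref(tup3(int, nat, S1)) =?= ref(tup3(int, nat, int)).
Decompose ref/1: tup3(int, nat, S1) =?= tup3(int, nat, int).
Decompose tup3/3: int =?= int,  nat =?= nat,  S1 =?= int.
Delete trivial equation int =?= int.
Delete trivial equation nat =?= nat.
Bind S1 := int; substituting into the remaining equation gives: int =?= T2.
Bind T2 := int. Substituting into the earlier binding gives U := tup3(string, tup3(char, int, string), nat).
MGU = { U := tup3(string, tup3(char, int, string), nat), S1 := int, T2 := int }, so U := tup3(string, tup3(char, int, string), nat).

tup3(string, tup3(char, int, string), nat)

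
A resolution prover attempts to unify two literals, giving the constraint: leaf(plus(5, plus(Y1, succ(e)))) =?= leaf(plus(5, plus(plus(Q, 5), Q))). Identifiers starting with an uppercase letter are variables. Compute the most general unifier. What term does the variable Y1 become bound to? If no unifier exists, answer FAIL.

Decompose leaf/1: plus(5, plus(Y1, succ(e))) =?= plus(5, plus(plus(Q, 5), Q)).
Decompose plus/2: 5 =?= 5,  plus(Y1, succ(e)) =?= plus(plus(Q, 5), Q).
Delete trivial equation 5 =?= 5.
Decompose plus/2: Y1 =?= plus(Q, 5),  succ(e) =?= Q.
Bind Y1 := plus(Q, 5); no other remaining equation mentions Y1.
Bind Q := succ(e). Substituting into the earlier binding gives Y1 := plus(succ(e), 5).
MGU = { Y1 -> plus(succ(e), 5), Q -> succ(e) }, so Y1 -> plus(succ(e), 5).

plus(succ(e), 5)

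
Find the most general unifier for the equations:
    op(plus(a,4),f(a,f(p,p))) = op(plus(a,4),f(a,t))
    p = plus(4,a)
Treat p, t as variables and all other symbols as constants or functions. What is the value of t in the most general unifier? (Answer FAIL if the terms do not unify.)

f(plus(4,a),plus(4,a))

Decompose op/2: plus(a,4) = plus(a,4),  f(a,f(p,p)) = f(a,t).
Delete trivial equation plus(a,4) = plus(a,4).
Decompose f/2: a = a,  f(p,p) = t.
Delete trivial equation a = a.
Bind t := f(p,p); no other remaining equation mentions t.
Bind p := plus(4,a). Substituting into the earlier binding gives t := f(plus(4,a),plus(4,a)).
MGU = { t := f(plus(4,a),plus(4,a)), p := plus(4,a) }, so t := f(plus(4,a),plus(4,a)).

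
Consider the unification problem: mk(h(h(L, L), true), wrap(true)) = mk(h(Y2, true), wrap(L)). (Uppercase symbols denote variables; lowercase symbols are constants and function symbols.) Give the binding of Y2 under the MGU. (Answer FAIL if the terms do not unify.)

h(true, true)

Decompose mk/2: h(h(L, L), true) = h(Y2, true),  wrap(true) = wrap(L).
Decompose h/2: h(L, L) = Y2,  true = true.
Bind Y2 := h(L, L); no other remaining equation mentions Y2.
Delete trivial equation true = true.
Decompose wrap/1: true = L.
Bind L := true. Substituting into the earlier binding gives Y2 := h(true, true).
MGU = { Y2 -> h(true, true), L -> true }, so Y2 -> h(true, true).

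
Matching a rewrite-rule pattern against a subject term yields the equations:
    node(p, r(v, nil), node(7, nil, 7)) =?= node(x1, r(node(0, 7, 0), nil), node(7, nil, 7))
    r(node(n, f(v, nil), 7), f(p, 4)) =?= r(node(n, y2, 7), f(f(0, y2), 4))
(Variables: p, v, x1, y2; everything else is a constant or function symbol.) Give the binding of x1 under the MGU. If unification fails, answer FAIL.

Decompose node/3: p =?= x1,  r(v, nil) =?= r(node(0, 7, 0), nil),  node(7, nil, 7) =?= node(7, nil, 7).
Bind p := x1; substituting into the one remaining equation that mentions p gives: r(node(n, f(v, nil), 7), f(x1, 4)) =?= r(node(n, y2, 7), f(f(0, y2), 4)).
Decompose r/2: v =?= node(0, 7, 0),  nil =?= nil.
Bind v := node(0, 7, 0); substituting into the one remaining equation that mentions v gives: r(node(n, f(node(0, 7, 0), nil), 7), f(x1, 4)) =?= r(node(n, y2, 7), f(f(0, y2), 4)).
Delete trivial equation nil =?= nil.
Delete trivial equation node(7, nil, 7) =?= node(7, nil, 7).
Decompose r/2: node(n, f(node(0, 7, 0), nil), 7) =?= node(n, y2, 7),  f(x1, 4) =?= f(f(0, y2), 4).
Decompose node/3: n =?= n,  f(node(0, 7, 0), nil) =?= y2,  7 =?= 7.
Delete trivial equation n =?= n.
Bind y2 := f(node(0, 7, 0), nil); substituting into the one remaining equation that mentions y2 gives: f(x1, 4) =?= f(f(0, f(node(0, 7, 0), nil)), 4).
Delete trivial equation 7 =?= 7.
Decompose f/2: x1 =?= f(0, f(node(0, 7, 0), nil)),  4 =?= 4.
Bind x1 := f(0, f(node(0, 7, 0), nil)); no other remaining equation mentions x1. Substituting into the earlier binding gives p := f(0, f(node(0, 7, 0), nil)).
Delete trivial equation 4 =?= 4.
MGU = { p -> f(0, f(node(0, 7, 0), nil)), v -> node(0, 7, 0), y2 -> f(node(0, 7, 0), nil), x1 -> f(0, f(node(0, 7, 0), nil)) }, so x1 -> f(0, f(node(0, 7, 0), nil)).

f(0, f(node(0, 7, 0), nil))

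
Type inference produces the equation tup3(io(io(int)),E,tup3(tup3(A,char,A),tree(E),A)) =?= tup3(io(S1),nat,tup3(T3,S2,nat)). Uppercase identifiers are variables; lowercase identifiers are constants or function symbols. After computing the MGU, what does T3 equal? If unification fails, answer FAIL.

Decompose tup3/3: io(io(int)) =?= io(S1),  E =?= nat,  tup3(tup3(A,char,A),tree(E),A) =?= tup3(T3,S2,nat).
Decompose io/1: io(int) =?= S1.
Bind S1 := io(int); no other remaining equation mentions S1.
Bind E := nat; substituting into the remaining equation gives: tup3(tup3(A,char,A),tree(nat),A) =?= tup3(T3,S2,nat).
Decompose tup3/3: tup3(A,char,A) =?= T3,  tree(nat) =?= S2,  A =?= nat.
Bind T3 := tup3(A,char,A); no other remaining equation mentions T3.
Bind S2 := tree(nat); no other remaining equation mentions S2.
Bind A := nat. Substituting into the earlier binding gives T3 := tup3(nat,char,nat).
MGU = { S1 := io(int), E := nat, T3 := tup3(nat,char,nat), S2 := tree(nat), A := nat }, so T3 := tup3(nat,char,nat).

tup3(nat,char,nat)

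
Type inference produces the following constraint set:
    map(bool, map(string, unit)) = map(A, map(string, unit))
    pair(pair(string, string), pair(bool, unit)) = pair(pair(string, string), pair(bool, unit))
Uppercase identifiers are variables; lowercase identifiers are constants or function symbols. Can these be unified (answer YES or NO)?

YES

Decompose map/2: bool = A,  map(string, unit) = map(string, unit).
Bind A := bool; no other remaining equation mentions A.
Delete trivial equation map(string, unit) = map(string, unit).
Delete trivial equation pair(pair(string, string), pair(bool, unit)) = pair(pair(string, string), pair(bool, unit)).
No equations remain and no clash or occurs-check failure arose, so a unifier exists.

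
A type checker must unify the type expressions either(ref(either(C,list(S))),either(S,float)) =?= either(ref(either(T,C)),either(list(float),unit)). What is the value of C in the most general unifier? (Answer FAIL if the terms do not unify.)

Decompose either/2: ref(either(C,list(S))) =?= ref(either(T,C)),  either(S,float) =?= either(list(float),unit).
Decompose ref/1: either(C,list(S)) =?= either(T,C).
Decompose either/2: C =?= T,  list(S) =?= C.
Bind C := T; substituting into the one remaining equation that mentions C gives: list(S) =?= T.
Bind T := list(S); no other remaining equation mentions T. Substituting into the earlier binding gives C := list(S).
Decompose either/2: S =?= list(float),  float =?= unit.
Bind S := list(float); no other remaining equation mentions S. Substituting into the earlier bindings gives C := list(list(float)), T := list(list(float)).
Clash: constants float and unit differ; no unifier exists.

FAIL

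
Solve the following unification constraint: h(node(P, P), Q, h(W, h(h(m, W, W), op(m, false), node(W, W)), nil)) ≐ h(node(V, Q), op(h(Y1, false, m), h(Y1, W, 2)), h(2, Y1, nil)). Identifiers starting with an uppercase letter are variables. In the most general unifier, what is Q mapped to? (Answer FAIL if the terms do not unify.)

op(h(h(h(m, 2, 2), op(m, false), node(2, 2)), false, m), h(h(h(m, 2, 2), op(m, false), node(2, 2)), 2, 2))

Decompose h/3: node(P, P) ≐ node(V, Q),  Q ≐ op(h(Y1, false, m), h(Y1, W, 2)),  h(W, h(h(m, W, W), op(m, false), node(W, W)), nil) ≐ h(2, Y1, nil).
Decompose node/2: P ≐ V,  P ≐ Q.
Bind P := V; substituting into the one remaining equation that mentions P gives: V ≐ Q.
Bind V := Q; no other remaining equation mentions V. Substituting into the earlier binding gives P := Q.
Bind Q := op(h(Y1, false, m), h(Y1, W, 2)); no other remaining equation mentions Q. Substituting into the earlier bindings gives P := op(h(Y1, false, m), h(Y1, W, 2)), V := op(h(Y1, false, m), h(Y1, W, 2)).
Decompose h/3: W ≐ 2,  h(h(m, W, W), op(m, false), node(W, W)) ≐ Y1,  nil ≐ nil.
Bind W := 2; substituting into the one remaining equation that mentions W gives: h(h(m, 2, 2), op(m, false), node(2, 2)) ≐ Y1. Substituting into the earlier bindings gives P := op(h(Y1, false, m), h(Y1, 2, 2)), V := op(h(Y1, false, m), h(Y1, 2, 2)), Q := op(h(Y1, false, m), h(Y1, 2, 2)).
Bind Y1 := h(h(m, 2, 2), op(m, false), node(2, 2)); no other remaining equation mentions Y1. Substituting into the earlier bindings gives P := op(h(h(h(m, 2, 2), op(m, false), node(2, 2)), false, m), h(h(h(m, 2, 2), op(m, false), node(2, 2)), 2, 2)), V := op(h(h(h(m, 2, 2), op(m, false), node(2, 2)), false, m), h(h(h(m, 2, 2), op(m, false), node(2, 2)), 2, 2)), Q := op(h(h(h(m, 2, 2), op(m, false), node(2, 2)), false, m), h(h(h(m, 2, 2), op(m, false), node(2, 2)), 2, 2)).
Delete trivial equation nil ≐ nil.
MGU = { P -> op(h(h(h(m, 2, 2), op(m, false), node(2, 2)), false, m), h(h(h(m, 2, 2), op(m, false), node(2, 2)), 2, 2)), V -> op(h(h(h(m, 2, 2), op(m, false), node(2, 2)), false, m), h(h(h(m, 2, 2), op(m, false), node(2, 2)), 2, 2)), Q -> op(h(h(h(m, 2, 2), op(m, false), node(2, 2)), false, m), h(h(h(m, 2, 2), op(m, false), node(2, 2)), 2, 2)), W -> 2, Y1 -> h(h(m, 2, 2), op(m, false), node(2, 2)) }, so Q -> op(h(h(h(m, 2, 2), op(m, false), node(2, 2)), false, m), h(h(h(m, 2, 2), op(m, false), node(2, 2)), 2, 2)).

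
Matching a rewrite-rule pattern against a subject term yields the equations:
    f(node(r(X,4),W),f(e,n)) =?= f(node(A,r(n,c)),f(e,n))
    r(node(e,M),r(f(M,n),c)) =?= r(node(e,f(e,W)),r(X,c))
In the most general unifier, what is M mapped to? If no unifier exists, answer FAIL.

f(e,r(n,c))

Decompose f/2: node(r(X,4),W) =?= node(A,r(n,c)),  f(e,n) =?= f(e,n).
Decompose node/2: r(X,4) =?= A,  W =?= r(n,c).
Bind A := r(X,4); no other remaining equation mentions A.
Bind W := r(n,c); substituting into the one remaining equation that mentions W gives: r(node(e,M),r(f(M,n),c)) =?= r(node(e,f(e,r(n,c))),r(X,c)).
Delete trivial equation f(e,n) =?= f(e,n).
Decompose r/2: node(e,M) =?= node(e,f(e,r(n,c))),  r(f(M,n),c) =?= r(X,c).
Decompose node/2: e =?= e,  M =?= f(e,r(n,c)).
Delete trivial equation e =?= e.
Bind M := f(e,r(n,c)); substituting into the remaining equation gives: r(f(f(e,r(n,c)),n),c) =?= r(X,c).
Decompose r/2: f(f(e,r(n,c)),n) =?= X,  c =?= c.
Bind X := f(f(e,r(n,c)),n); no other remaining equation mentions X. Substituting into the earlier binding gives A := r(f(f(e,r(n,c)),n),4).
Delete trivial equation c =?= c.
MGU = { A ↦ r(f(f(e,r(n,c)),n),4), W ↦ r(n,c), M ↦ f(e,r(n,c)), X ↦ f(f(e,r(n,c)),n) }, so M ↦ f(e,r(n,c)).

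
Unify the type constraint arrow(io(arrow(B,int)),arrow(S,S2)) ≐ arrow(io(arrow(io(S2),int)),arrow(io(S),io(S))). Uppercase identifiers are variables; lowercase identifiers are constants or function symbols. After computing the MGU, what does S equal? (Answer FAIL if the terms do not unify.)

FAIL

Decompose arrow/2: io(arrow(B,int)) ≐ io(arrow(io(S2),int)),  arrow(S,S2) ≐ arrow(io(S),io(S)).
Decompose io/1: arrow(B,int) ≐ arrow(io(S2),int).
Decompose arrow/2: B ≐ io(S2),  int ≐ int.
Bind B := io(S2); no other remaining equation mentions B.
Delete trivial equation int ≐ int.
Decompose arrow/2: S ≐ io(S),  S2 ≐ io(S).
Occurs check fails: S occurs in io(S); the equation S ≐ io(S) has no finite solution.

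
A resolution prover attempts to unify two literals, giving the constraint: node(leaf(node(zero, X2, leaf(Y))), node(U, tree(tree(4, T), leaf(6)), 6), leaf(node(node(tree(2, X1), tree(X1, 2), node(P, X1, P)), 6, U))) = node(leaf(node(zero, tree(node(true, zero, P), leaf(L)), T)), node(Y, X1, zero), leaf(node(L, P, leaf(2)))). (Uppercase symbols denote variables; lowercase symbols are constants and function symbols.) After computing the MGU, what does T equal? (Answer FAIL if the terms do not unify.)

Decompose node/3: leaf(node(zero, X2, leaf(Y))) = leaf(node(zero, tree(node(true, zero, P), leaf(L)), T)),  node(U, tree(tree(4, T), leaf(6)), 6) = node(Y, X1, zero),  leaf(node(node(tree(2, X1), tree(X1, 2), node(P, X1, P)), 6, U)) = leaf(node(L, P, leaf(2))).
Decompose leaf/1: node(zero, X2, leaf(Y)) = node(zero, tree(node(true, zero, P), leaf(L)), T).
Decompose node/3: zero = zero,  X2 = tree(node(true, zero, P), leaf(L)),  leaf(Y) = T.
Delete trivial equation zero = zero.
Bind X2 := tree(node(true, zero, P), leaf(L)); no other remaining equation mentions X2.
Bind T := leaf(Y); substituting into the one remaining equation that mentions T gives: node(U, tree(tree(4, leaf(Y)), leaf(6)), 6) = node(Y, X1, zero).
Decompose node/3: U = Y,  tree(tree(4, leaf(Y)), leaf(6)) = X1,  6 = zero.
Bind U := Y; substituting into the one remaining equation that mentions U gives: leaf(node(node(tree(2, X1), tree(X1, 2), node(P, X1, P)), 6, Y)) = leaf(node(L, P, leaf(2))).
Bind X1 := tree(tree(4, leaf(Y)), leaf(6)); substituting into the one remaining equation that mentions X1 gives: leaf(node(node(tree(2, tree(tree(4, leaf(Y)), leaf(6))), tree(tree(tree(4, leaf(Y)), leaf(6)), 2), node(P, tree(tree(4, leaf(Y)), leaf(6)), P)), 6, Y)) = leaf(node(L, P, leaf(2))).
Clash: constants 6 and zero differ; no unifier exists.

FAIL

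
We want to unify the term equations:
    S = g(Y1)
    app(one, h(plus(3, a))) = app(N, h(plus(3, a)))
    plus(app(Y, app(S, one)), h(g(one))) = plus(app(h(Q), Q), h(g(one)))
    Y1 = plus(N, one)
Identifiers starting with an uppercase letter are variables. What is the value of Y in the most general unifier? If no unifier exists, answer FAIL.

Bind S := g(Y1); substituting into the one remaining equation that mentions S gives: plus(app(Y, app(g(Y1), one)), h(g(one))) = plus(app(h(Q), Q), h(g(one))).
Decompose app/2: one = N,  h(plus(3, a)) = h(plus(3, a)).
Bind N := one; substituting into the one remaining equation that mentions N gives: Y1 = plus(one, one).
Delete trivial equation h(plus(3, a)) = h(plus(3, a)).
Decompose plus/2: app(Y, app(g(Y1), one)) = app(h(Q), Q),  h(g(one)) = h(g(one)).
Decompose app/2: Y = h(Q),  app(g(Y1), one) = Q.
Bind Y := h(Q); no other remaining equation mentions Y.
Bind Q := app(g(Y1), one); no other remaining equation mentions Q. Substituting into the earlier binding gives Y := h(app(g(Y1), one)).
Delete trivial equation h(g(one)) = h(g(one)).
Bind Y1 := plus(one, one). Substituting into the earlier bindings gives S := g(plus(one, one)), Y := h(app(g(plus(one, one)), one)), Q := app(g(plus(one, one)), one).
MGU = { S -> g(plus(one, one)), N -> one, Y -> h(app(g(plus(one, one)), one)), Q -> app(g(plus(one, one)), one), Y1 -> plus(one, one) }, so Y -> h(app(g(plus(one, one)), one)).

h(app(g(plus(one, one)), one))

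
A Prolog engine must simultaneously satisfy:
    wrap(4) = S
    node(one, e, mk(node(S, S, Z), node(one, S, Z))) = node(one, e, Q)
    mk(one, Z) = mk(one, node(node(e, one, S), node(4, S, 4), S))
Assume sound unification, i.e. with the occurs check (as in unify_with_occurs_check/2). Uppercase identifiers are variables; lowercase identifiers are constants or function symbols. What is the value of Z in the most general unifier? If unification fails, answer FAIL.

node(node(e, one, wrap(4)), node(4, wrap(4), 4), wrap(4))

Bind S := wrap(4); substituting into the remaining equations gives: node(one, e, mk(node(wrap(4), wrap(4), Z), node(one, wrap(4), Z))) = node(one, e, Q),  mk(one, Z) = mk(one, node(node(e, one, wrap(4)), node(4, wrap(4), 4), wrap(4))).
Decompose node/3: one = one,  e = e,  mk(node(wrap(4), wrap(4), Z), node(one, wrap(4), Z)) = Q.
Delete trivial equation one = one.
Delete trivial equation e = e.
Bind Q := mk(node(wrap(4), wrap(4), Z), node(one, wrap(4), Z)); no other remaining equation mentions Q.
Decompose mk/2: one = one,  Z = node(node(e, one, wrap(4)), node(4, wrap(4), 4), wrap(4)).
Delete trivial equation one = one.
Bind Z := node(node(e, one, wrap(4)), node(4, wrap(4), 4), wrap(4)). Substituting into the earlier binding gives Q := mk(node(wrap(4), wrap(4), node(node(e, one, wrap(4)), node(4, wrap(4), 4), wrap(4))), node(one, wrap(4), node(node(e, one, wrap(4)), node(4, wrap(4), 4), wrap(4)))).
MGU = { S -> wrap(4), Q -> mk(node(wrap(4), wrap(4), node(node(e, one, wrap(4)), node(4, wrap(4), 4), wrap(4))), node(one, wrap(4), node(node(e, one, wrap(4)), node(4, wrap(4), 4), wrap(4)))), Z -> node(node(e, one, wrap(4)), node(4, wrap(4), 4), wrap(4)) }, so Z -> node(node(e, one, wrap(4)), node(4, wrap(4), 4), wrap(4)).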